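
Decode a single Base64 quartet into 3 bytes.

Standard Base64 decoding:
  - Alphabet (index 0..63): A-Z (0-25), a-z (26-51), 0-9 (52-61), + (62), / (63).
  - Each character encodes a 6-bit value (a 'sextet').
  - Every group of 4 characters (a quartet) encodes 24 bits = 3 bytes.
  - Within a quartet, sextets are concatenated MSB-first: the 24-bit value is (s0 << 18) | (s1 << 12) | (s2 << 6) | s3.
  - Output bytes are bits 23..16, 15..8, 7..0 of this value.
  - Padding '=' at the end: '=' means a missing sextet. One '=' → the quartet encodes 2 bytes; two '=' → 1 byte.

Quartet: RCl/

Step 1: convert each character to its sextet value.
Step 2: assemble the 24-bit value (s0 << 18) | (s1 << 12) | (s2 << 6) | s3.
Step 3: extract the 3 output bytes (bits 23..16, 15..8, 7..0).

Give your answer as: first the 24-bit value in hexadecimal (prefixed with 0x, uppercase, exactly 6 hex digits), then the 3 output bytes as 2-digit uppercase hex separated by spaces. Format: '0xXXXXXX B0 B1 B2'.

Sextets: R=17, C=2, l=37, /=63
24-bit: (17<<18) | (2<<12) | (37<<6) | 63
      = 0x440000 | 0x002000 | 0x000940 | 0x00003F
      = 0x44297F
Bytes: (v>>16)&0xFF=44, (v>>8)&0xFF=29, v&0xFF=7F

Answer: 0x44297F 44 29 7F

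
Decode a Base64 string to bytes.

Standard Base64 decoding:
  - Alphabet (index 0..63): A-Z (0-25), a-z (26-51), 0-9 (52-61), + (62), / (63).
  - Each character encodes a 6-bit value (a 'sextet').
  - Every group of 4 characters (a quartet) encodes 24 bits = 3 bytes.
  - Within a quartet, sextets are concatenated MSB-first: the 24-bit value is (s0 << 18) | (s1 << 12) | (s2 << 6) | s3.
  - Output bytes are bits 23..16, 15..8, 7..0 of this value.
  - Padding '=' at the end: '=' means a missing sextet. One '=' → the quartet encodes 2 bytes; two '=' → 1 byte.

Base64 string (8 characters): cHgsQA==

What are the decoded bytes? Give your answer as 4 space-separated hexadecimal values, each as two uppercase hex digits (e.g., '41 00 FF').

After char 0 ('c'=28): chars_in_quartet=1 acc=0x1C bytes_emitted=0
After char 1 ('H'=7): chars_in_quartet=2 acc=0x707 bytes_emitted=0
After char 2 ('g'=32): chars_in_quartet=3 acc=0x1C1E0 bytes_emitted=0
After char 3 ('s'=44): chars_in_quartet=4 acc=0x70782C -> emit 70 78 2C, reset; bytes_emitted=3
After char 4 ('Q'=16): chars_in_quartet=1 acc=0x10 bytes_emitted=3
After char 5 ('A'=0): chars_in_quartet=2 acc=0x400 bytes_emitted=3
Padding '==': partial quartet acc=0x400 -> emit 40; bytes_emitted=4

Answer: 70 78 2C 40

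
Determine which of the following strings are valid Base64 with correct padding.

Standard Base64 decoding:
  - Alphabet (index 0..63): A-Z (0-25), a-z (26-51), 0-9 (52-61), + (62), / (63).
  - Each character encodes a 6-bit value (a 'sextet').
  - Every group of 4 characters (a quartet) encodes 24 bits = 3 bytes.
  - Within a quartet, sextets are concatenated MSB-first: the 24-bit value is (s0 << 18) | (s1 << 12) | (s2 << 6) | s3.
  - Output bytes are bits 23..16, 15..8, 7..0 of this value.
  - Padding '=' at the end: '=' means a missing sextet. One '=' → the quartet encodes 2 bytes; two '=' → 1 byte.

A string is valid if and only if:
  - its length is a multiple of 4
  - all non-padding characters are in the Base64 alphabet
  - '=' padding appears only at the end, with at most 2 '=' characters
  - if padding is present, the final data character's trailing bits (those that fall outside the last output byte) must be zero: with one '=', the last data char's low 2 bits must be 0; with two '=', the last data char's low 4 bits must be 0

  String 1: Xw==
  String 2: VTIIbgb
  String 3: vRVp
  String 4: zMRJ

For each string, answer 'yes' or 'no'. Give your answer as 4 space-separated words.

Answer: yes no yes yes

Derivation:
String 1: 'Xw==' → valid
String 2: 'VTIIbgb' → invalid (len=7 not mult of 4)
String 3: 'vRVp' → valid
String 4: 'zMRJ' → valid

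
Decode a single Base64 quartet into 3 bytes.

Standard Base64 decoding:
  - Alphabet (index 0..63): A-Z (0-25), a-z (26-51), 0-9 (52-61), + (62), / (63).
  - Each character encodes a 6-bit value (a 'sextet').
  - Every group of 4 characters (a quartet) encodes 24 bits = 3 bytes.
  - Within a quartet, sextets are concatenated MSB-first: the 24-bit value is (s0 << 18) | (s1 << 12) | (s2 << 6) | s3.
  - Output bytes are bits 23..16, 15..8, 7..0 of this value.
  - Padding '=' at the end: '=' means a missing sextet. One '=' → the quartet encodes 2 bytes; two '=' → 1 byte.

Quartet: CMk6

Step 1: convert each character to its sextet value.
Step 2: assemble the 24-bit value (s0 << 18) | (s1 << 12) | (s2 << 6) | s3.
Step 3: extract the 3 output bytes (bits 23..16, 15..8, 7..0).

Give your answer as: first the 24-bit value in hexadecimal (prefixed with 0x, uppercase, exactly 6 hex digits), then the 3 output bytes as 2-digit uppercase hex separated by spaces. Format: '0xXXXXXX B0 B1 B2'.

Answer: 0x08C93A 08 C9 3A

Derivation:
Sextets: C=2, M=12, k=36, 6=58
24-bit: (2<<18) | (12<<12) | (36<<6) | 58
      = 0x080000 | 0x00C000 | 0x000900 | 0x00003A
      = 0x08C93A
Bytes: (v>>16)&0xFF=08, (v>>8)&0xFF=C9, v&0xFF=3A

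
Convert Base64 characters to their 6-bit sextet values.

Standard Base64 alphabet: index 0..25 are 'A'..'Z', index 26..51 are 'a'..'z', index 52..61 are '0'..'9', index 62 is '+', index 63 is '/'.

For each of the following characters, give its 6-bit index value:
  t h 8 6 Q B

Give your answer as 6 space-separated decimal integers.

Answer: 45 33 60 58 16 1

Derivation:
't': a..z range, 26 + ord('t') − ord('a') = 45
'h': a..z range, 26 + ord('h') − ord('a') = 33
'8': 0..9 range, 52 + ord('8') − ord('0') = 60
'6': 0..9 range, 52 + ord('6') − ord('0') = 58
'Q': A..Z range, ord('Q') − ord('A') = 16
'B': A..Z range, ord('B') − ord('A') = 1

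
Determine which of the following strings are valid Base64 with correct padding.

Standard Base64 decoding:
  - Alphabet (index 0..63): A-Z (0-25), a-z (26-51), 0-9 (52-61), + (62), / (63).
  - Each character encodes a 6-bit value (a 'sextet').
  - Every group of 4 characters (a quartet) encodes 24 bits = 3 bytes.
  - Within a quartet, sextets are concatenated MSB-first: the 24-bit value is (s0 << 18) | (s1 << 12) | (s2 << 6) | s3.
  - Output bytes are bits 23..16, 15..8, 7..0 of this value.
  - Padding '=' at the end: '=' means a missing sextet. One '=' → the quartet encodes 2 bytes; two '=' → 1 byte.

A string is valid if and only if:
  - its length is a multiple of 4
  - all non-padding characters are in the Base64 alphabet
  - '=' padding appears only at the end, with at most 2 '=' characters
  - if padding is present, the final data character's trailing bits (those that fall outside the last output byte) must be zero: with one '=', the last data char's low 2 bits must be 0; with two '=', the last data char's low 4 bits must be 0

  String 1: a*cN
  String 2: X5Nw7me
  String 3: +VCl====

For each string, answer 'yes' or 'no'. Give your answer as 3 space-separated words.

Answer: no no no

Derivation:
String 1: 'a*cN' → invalid (bad char(s): ['*'])
String 2: 'X5Nw7me' → invalid (len=7 not mult of 4)
String 3: '+VCl====' → invalid (4 pad chars (max 2))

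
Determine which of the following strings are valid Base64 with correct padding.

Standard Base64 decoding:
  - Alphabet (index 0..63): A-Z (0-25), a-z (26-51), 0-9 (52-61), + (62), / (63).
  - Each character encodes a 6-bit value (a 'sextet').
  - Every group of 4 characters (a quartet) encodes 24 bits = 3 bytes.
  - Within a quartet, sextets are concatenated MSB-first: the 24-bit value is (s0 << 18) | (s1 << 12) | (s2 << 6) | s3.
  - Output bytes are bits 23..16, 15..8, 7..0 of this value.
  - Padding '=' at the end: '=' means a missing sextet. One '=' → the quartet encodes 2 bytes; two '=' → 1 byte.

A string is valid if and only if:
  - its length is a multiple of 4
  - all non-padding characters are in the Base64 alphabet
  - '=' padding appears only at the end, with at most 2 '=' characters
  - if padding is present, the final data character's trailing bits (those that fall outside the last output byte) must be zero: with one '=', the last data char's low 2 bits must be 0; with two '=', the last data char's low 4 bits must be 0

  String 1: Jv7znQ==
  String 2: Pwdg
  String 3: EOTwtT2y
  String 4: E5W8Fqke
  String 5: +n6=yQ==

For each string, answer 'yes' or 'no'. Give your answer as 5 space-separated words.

String 1: 'Jv7znQ==' → valid
String 2: 'Pwdg' → valid
String 3: 'EOTwtT2y' → valid
String 4: 'E5W8Fqke' → valid
String 5: '+n6=yQ==' → invalid (bad char(s): ['=']; '=' in middle)

Answer: yes yes yes yes no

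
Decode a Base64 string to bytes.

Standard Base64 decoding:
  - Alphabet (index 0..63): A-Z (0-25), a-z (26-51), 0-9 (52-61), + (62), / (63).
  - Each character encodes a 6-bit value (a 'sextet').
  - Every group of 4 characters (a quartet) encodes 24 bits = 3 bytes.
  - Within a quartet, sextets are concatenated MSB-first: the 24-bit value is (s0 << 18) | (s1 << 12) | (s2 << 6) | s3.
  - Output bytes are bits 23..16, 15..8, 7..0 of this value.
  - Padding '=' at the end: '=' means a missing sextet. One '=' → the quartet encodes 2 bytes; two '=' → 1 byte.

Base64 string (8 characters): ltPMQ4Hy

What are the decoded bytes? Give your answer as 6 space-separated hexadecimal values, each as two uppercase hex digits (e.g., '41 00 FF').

After char 0 ('l'=37): chars_in_quartet=1 acc=0x25 bytes_emitted=0
After char 1 ('t'=45): chars_in_quartet=2 acc=0x96D bytes_emitted=0
After char 2 ('P'=15): chars_in_quartet=3 acc=0x25B4F bytes_emitted=0
After char 3 ('M'=12): chars_in_quartet=4 acc=0x96D3CC -> emit 96 D3 CC, reset; bytes_emitted=3
After char 4 ('Q'=16): chars_in_quartet=1 acc=0x10 bytes_emitted=3
After char 5 ('4'=56): chars_in_quartet=2 acc=0x438 bytes_emitted=3
After char 6 ('H'=7): chars_in_quartet=3 acc=0x10E07 bytes_emitted=3
After char 7 ('y'=50): chars_in_quartet=4 acc=0x4381F2 -> emit 43 81 F2, reset; bytes_emitted=6

Answer: 96 D3 CC 43 81 F2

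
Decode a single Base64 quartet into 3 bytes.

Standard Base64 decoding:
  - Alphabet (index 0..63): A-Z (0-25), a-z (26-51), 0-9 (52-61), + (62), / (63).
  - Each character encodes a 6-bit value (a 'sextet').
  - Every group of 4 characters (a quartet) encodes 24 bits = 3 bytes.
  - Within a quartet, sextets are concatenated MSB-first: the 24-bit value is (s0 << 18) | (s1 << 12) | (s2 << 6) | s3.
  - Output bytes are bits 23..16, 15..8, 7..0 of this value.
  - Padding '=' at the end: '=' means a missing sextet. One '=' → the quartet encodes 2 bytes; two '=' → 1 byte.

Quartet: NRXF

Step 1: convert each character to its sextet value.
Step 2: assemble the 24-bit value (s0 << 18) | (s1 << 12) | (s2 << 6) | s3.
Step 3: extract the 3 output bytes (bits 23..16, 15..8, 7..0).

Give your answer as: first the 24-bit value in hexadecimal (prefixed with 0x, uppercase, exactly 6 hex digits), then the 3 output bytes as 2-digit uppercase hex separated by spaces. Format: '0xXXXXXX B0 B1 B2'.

Sextets: N=13, R=17, X=23, F=5
24-bit: (13<<18) | (17<<12) | (23<<6) | 5
      = 0x340000 | 0x011000 | 0x0005C0 | 0x000005
      = 0x3515C5
Bytes: (v>>16)&0xFF=35, (v>>8)&0xFF=15, v&0xFF=C5

Answer: 0x3515C5 35 15 C5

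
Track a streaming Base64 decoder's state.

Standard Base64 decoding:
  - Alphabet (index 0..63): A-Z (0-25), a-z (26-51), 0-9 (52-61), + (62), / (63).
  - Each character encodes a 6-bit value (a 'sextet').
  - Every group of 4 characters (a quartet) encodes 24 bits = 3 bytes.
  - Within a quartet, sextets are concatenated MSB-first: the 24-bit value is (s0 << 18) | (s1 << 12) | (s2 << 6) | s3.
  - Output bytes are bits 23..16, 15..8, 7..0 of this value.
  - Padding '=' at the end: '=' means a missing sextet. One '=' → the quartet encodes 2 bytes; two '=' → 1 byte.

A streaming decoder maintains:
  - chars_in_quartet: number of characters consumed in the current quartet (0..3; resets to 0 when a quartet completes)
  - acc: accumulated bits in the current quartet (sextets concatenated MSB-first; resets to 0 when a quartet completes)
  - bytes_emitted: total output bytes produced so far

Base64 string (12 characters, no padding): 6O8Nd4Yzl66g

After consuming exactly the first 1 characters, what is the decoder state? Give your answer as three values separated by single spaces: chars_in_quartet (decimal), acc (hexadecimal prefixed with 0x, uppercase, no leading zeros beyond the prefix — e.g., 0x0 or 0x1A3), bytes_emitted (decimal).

After char 0 ('6'=58): chars_in_quartet=1 acc=0x3A bytes_emitted=0

Answer: 1 0x3A 0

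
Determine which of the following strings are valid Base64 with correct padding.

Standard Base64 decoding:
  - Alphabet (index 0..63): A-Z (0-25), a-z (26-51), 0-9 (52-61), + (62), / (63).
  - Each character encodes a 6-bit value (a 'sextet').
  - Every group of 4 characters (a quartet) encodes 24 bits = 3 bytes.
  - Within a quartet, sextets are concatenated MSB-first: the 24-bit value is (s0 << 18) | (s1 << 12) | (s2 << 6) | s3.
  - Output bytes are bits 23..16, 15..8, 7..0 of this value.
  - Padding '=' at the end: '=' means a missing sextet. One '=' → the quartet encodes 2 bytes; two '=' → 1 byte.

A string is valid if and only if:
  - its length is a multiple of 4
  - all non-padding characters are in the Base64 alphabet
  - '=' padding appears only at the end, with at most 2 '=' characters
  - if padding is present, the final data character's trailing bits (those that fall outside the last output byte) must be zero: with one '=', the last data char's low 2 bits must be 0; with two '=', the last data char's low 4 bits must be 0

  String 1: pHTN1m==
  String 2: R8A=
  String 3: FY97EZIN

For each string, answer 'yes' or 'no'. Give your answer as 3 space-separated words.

Answer: no yes yes

Derivation:
String 1: 'pHTN1m==' → invalid (bad trailing bits)
String 2: 'R8A=' → valid
String 3: 'FY97EZIN' → valid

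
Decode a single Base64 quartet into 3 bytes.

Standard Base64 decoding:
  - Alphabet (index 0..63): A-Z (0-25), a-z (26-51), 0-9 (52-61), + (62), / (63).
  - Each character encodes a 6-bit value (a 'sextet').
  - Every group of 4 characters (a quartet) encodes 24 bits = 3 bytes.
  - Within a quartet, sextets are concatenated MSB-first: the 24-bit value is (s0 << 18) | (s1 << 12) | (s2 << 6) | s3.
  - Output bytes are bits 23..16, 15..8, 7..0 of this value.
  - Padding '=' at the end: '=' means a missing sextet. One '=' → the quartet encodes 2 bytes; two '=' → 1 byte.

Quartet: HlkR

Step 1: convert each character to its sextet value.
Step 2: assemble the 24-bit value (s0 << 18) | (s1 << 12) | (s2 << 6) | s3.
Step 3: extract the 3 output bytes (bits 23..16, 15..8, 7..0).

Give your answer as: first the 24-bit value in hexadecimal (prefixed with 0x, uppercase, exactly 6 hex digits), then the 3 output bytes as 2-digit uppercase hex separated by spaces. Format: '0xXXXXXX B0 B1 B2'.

Answer: 0x1E5911 1E 59 11

Derivation:
Sextets: H=7, l=37, k=36, R=17
24-bit: (7<<18) | (37<<12) | (36<<6) | 17
      = 0x1C0000 | 0x025000 | 0x000900 | 0x000011
      = 0x1E5911
Bytes: (v>>16)&0xFF=1E, (v>>8)&0xFF=59, v&0xFF=11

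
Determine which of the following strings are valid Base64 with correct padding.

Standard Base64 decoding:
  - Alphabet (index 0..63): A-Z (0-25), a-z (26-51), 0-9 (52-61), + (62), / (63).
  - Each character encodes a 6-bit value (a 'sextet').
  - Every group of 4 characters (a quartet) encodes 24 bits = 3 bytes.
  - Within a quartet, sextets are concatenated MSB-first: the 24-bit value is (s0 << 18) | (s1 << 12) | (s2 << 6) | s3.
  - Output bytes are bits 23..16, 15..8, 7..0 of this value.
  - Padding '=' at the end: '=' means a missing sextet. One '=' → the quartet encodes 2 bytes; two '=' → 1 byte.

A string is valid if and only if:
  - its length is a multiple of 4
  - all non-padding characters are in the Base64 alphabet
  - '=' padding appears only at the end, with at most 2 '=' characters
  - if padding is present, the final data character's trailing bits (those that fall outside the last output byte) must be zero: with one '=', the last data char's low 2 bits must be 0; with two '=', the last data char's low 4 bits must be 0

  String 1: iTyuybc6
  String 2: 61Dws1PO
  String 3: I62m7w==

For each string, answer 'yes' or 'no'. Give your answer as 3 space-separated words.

Answer: yes yes yes

Derivation:
String 1: 'iTyuybc6' → valid
String 2: '61Dws1PO' → valid
String 3: 'I62m7w==' → valid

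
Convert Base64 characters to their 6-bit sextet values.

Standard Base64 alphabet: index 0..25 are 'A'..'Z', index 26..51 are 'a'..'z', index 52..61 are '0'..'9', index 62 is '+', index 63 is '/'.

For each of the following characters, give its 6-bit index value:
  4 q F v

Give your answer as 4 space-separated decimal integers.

Answer: 56 42 5 47

Derivation:
'4': 0..9 range, 52 + ord('4') − ord('0') = 56
'q': a..z range, 26 + ord('q') − ord('a') = 42
'F': A..Z range, ord('F') − ord('A') = 5
'v': a..z range, 26 + ord('v') − ord('a') = 47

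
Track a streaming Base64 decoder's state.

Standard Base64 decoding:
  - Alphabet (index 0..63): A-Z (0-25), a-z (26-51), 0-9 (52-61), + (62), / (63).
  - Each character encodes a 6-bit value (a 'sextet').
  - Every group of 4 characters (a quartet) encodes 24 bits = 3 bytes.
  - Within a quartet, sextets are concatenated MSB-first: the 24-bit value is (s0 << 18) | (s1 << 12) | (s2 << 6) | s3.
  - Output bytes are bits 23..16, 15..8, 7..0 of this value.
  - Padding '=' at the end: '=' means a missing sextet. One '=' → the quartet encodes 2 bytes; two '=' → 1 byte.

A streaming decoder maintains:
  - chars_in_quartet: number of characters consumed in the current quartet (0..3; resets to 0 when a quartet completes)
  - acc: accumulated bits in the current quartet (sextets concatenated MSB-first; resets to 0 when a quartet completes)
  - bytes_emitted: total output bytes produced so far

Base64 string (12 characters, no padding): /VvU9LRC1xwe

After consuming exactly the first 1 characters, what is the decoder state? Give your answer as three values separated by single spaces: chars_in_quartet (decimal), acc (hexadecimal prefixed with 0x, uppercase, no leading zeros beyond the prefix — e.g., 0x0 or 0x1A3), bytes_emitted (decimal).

Answer: 1 0x3F 0

Derivation:
After char 0 ('/'=63): chars_in_quartet=1 acc=0x3F bytes_emitted=0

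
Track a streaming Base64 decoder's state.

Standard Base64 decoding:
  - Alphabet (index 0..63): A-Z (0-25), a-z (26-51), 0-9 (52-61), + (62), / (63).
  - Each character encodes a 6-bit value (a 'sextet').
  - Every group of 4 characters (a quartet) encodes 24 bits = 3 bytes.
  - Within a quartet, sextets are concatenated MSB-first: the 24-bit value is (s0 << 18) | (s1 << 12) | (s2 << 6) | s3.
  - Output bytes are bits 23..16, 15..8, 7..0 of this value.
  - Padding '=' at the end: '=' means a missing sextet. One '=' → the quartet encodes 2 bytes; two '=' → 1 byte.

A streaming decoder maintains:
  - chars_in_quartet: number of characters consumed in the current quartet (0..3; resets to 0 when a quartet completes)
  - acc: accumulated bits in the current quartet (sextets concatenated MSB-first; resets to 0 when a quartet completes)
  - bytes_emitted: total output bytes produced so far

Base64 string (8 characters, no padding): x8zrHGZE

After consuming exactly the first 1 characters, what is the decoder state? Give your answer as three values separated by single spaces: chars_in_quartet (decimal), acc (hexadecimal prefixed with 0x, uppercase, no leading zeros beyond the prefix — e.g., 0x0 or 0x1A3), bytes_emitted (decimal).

After char 0 ('x'=49): chars_in_quartet=1 acc=0x31 bytes_emitted=0

Answer: 1 0x31 0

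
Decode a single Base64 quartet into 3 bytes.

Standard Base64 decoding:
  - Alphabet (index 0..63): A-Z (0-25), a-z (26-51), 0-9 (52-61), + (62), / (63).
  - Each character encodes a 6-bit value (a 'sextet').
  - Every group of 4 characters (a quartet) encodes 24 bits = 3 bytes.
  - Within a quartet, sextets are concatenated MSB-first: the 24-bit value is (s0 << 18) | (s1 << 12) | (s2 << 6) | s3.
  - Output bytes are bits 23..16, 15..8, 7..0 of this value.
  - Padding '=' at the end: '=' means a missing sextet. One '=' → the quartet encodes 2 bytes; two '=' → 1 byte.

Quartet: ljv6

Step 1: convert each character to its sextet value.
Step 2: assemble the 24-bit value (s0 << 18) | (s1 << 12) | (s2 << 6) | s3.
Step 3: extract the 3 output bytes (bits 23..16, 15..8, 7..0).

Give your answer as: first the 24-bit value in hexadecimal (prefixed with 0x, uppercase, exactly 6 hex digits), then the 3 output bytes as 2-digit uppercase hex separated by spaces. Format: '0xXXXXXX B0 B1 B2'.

Sextets: l=37, j=35, v=47, 6=58
24-bit: (37<<18) | (35<<12) | (47<<6) | 58
      = 0x940000 | 0x023000 | 0x000BC0 | 0x00003A
      = 0x963BFA
Bytes: (v>>16)&0xFF=96, (v>>8)&0xFF=3B, v&0xFF=FA

Answer: 0x963BFA 96 3B FA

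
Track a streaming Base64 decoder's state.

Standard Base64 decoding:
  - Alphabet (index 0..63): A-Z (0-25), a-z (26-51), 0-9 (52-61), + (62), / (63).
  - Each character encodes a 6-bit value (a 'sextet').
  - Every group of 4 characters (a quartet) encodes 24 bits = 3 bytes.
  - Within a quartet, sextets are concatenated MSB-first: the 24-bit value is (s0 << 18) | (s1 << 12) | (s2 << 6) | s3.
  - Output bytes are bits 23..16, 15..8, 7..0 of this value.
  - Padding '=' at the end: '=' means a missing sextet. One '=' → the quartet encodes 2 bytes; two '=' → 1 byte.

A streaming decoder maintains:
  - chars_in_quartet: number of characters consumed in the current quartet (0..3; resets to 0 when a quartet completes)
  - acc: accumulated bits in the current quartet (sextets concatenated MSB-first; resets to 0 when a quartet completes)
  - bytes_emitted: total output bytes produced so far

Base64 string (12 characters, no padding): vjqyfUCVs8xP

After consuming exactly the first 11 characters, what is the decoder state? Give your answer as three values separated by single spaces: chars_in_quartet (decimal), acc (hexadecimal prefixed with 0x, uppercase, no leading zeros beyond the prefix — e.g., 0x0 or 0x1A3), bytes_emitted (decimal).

Answer: 3 0x2CF31 6

Derivation:
After char 0 ('v'=47): chars_in_quartet=1 acc=0x2F bytes_emitted=0
After char 1 ('j'=35): chars_in_quartet=2 acc=0xBE3 bytes_emitted=0
After char 2 ('q'=42): chars_in_quartet=3 acc=0x2F8EA bytes_emitted=0
After char 3 ('y'=50): chars_in_quartet=4 acc=0xBE3AB2 -> emit BE 3A B2, reset; bytes_emitted=3
After char 4 ('f'=31): chars_in_quartet=1 acc=0x1F bytes_emitted=3
After char 5 ('U'=20): chars_in_quartet=2 acc=0x7D4 bytes_emitted=3
After char 6 ('C'=2): chars_in_quartet=3 acc=0x1F502 bytes_emitted=3
After char 7 ('V'=21): chars_in_quartet=4 acc=0x7D4095 -> emit 7D 40 95, reset; bytes_emitted=6
After char 8 ('s'=44): chars_in_quartet=1 acc=0x2C bytes_emitted=6
After char 9 ('8'=60): chars_in_quartet=2 acc=0xB3C bytes_emitted=6
After char 10 ('x'=49): chars_in_quartet=3 acc=0x2CF31 bytes_emitted=6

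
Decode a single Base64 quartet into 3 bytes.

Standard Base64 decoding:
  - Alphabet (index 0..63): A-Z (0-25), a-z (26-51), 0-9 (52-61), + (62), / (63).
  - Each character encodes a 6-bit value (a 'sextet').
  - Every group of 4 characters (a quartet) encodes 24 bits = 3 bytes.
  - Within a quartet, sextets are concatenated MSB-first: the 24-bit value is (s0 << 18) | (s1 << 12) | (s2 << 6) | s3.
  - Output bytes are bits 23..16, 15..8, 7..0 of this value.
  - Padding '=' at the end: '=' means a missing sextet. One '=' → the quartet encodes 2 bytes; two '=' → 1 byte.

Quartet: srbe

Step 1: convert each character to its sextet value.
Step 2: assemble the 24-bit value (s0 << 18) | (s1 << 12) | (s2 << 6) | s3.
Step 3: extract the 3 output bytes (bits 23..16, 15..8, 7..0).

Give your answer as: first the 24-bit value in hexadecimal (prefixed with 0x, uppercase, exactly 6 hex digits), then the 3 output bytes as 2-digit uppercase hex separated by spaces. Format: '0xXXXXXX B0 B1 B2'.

Sextets: s=44, r=43, b=27, e=30
24-bit: (44<<18) | (43<<12) | (27<<6) | 30
      = 0xB00000 | 0x02B000 | 0x0006C0 | 0x00001E
      = 0xB2B6DE
Bytes: (v>>16)&0xFF=B2, (v>>8)&0xFF=B6, v&0xFF=DE

Answer: 0xB2B6DE B2 B6 DE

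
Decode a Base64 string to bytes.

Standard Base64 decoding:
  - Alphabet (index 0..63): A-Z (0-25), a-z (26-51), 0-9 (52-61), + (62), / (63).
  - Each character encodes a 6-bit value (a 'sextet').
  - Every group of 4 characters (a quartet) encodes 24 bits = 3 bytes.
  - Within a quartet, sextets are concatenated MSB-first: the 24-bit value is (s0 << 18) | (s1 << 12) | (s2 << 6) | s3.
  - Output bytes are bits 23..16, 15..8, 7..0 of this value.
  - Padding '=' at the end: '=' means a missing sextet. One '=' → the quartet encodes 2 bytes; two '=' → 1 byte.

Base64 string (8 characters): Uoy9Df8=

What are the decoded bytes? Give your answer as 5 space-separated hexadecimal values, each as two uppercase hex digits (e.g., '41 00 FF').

Answer: 52 8C BD 0D FF

Derivation:
After char 0 ('U'=20): chars_in_quartet=1 acc=0x14 bytes_emitted=0
After char 1 ('o'=40): chars_in_quartet=2 acc=0x528 bytes_emitted=0
After char 2 ('y'=50): chars_in_quartet=3 acc=0x14A32 bytes_emitted=0
After char 3 ('9'=61): chars_in_quartet=4 acc=0x528CBD -> emit 52 8C BD, reset; bytes_emitted=3
After char 4 ('D'=3): chars_in_quartet=1 acc=0x3 bytes_emitted=3
After char 5 ('f'=31): chars_in_quartet=2 acc=0xDF bytes_emitted=3
After char 6 ('8'=60): chars_in_quartet=3 acc=0x37FC bytes_emitted=3
Padding '=': partial quartet acc=0x37FC -> emit 0D FF; bytes_emitted=5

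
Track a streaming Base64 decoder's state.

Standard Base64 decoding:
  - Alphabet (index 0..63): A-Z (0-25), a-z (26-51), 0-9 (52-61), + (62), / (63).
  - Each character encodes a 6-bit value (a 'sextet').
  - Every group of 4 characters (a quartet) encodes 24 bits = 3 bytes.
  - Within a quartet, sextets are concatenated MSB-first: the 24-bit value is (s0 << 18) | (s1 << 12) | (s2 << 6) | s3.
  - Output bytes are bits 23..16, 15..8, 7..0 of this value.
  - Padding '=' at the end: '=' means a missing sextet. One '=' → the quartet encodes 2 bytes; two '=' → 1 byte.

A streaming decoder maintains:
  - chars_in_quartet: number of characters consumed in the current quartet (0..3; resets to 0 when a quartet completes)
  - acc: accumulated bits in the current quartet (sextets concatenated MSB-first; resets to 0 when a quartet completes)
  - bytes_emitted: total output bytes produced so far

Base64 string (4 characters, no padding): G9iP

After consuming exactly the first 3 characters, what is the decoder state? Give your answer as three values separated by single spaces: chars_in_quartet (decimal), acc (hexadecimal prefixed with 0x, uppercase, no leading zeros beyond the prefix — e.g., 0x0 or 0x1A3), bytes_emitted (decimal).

Answer: 3 0x6F62 0

Derivation:
After char 0 ('G'=6): chars_in_quartet=1 acc=0x6 bytes_emitted=0
After char 1 ('9'=61): chars_in_quartet=2 acc=0x1BD bytes_emitted=0
After char 2 ('i'=34): chars_in_quartet=3 acc=0x6F62 bytes_emitted=0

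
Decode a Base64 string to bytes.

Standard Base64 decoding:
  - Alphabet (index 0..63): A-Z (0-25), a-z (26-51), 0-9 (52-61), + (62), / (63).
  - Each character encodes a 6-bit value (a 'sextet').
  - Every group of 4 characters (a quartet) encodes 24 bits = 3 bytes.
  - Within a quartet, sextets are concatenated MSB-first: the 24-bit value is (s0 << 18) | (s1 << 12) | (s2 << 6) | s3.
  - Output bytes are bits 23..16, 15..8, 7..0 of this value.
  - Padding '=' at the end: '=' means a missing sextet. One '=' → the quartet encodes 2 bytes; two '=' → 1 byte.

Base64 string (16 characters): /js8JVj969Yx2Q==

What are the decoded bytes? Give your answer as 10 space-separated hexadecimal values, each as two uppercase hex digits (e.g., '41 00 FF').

After char 0 ('/'=63): chars_in_quartet=1 acc=0x3F bytes_emitted=0
After char 1 ('j'=35): chars_in_quartet=2 acc=0xFE3 bytes_emitted=0
After char 2 ('s'=44): chars_in_quartet=3 acc=0x3F8EC bytes_emitted=0
After char 3 ('8'=60): chars_in_quartet=4 acc=0xFE3B3C -> emit FE 3B 3C, reset; bytes_emitted=3
After char 4 ('J'=9): chars_in_quartet=1 acc=0x9 bytes_emitted=3
After char 5 ('V'=21): chars_in_quartet=2 acc=0x255 bytes_emitted=3
After char 6 ('j'=35): chars_in_quartet=3 acc=0x9563 bytes_emitted=3
After char 7 ('9'=61): chars_in_quartet=4 acc=0x2558FD -> emit 25 58 FD, reset; bytes_emitted=6
After char 8 ('6'=58): chars_in_quartet=1 acc=0x3A bytes_emitted=6
After char 9 ('9'=61): chars_in_quartet=2 acc=0xEBD bytes_emitted=6
After char 10 ('Y'=24): chars_in_quartet=3 acc=0x3AF58 bytes_emitted=6
After char 11 ('x'=49): chars_in_quartet=4 acc=0xEBD631 -> emit EB D6 31, reset; bytes_emitted=9
After char 12 ('2'=54): chars_in_quartet=1 acc=0x36 bytes_emitted=9
After char 13 ('Q'=16): chars_in_quartet=2 acc=0xD90 bytes_emitted=9
Padding '==': partial quartet acc=0xD90 -> emit D9; bytes_emitted=10

Answer: FE 3B 3C 25 58 FD EB D6 31 D9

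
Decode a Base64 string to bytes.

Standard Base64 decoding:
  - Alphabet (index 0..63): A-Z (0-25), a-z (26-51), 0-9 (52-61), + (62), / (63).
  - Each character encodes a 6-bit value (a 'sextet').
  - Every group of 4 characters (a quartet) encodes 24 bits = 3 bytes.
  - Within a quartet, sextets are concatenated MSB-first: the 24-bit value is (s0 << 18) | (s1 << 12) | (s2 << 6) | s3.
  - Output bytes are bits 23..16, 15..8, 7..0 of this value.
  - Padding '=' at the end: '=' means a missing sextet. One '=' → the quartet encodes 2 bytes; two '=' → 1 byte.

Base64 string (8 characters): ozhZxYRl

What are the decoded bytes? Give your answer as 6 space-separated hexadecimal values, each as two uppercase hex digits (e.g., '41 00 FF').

After char 0 ('o'=40): chars_in_quartet=1 acc=0x28 bytes_emitted=0
After char 1 ('z'=51): chars_in_quartet=2 acc=0xA33 bytes_emitted=0
After char 2 ('h'=33): chars_in_quartet=3 acc=0x28CE1 bytes_emitted=0
After char 3 ('Z'=25): chars_in_quartet=4 acc=0xA33859 -> emit A3 38 59, reset; bytes_emitted=3
After char 4 ('x'=49): chars_in_quartet=1 acc=0x31 bytes_emitted=3
After char 5 ('Y'=24): chars_in_quartet=2 acc=0xC58 bytes_emitted=3
After char 6 ('R'=17): chars_in_quartet=3 acc=0x31611 bytes_emitted=3
After char 7 ('l'=37): chars_in_quartet=4 acc=0xC58465 -> emit C5 84 65, reset; bytes_emitted=6

Answer: A3 38 59 C5 84 65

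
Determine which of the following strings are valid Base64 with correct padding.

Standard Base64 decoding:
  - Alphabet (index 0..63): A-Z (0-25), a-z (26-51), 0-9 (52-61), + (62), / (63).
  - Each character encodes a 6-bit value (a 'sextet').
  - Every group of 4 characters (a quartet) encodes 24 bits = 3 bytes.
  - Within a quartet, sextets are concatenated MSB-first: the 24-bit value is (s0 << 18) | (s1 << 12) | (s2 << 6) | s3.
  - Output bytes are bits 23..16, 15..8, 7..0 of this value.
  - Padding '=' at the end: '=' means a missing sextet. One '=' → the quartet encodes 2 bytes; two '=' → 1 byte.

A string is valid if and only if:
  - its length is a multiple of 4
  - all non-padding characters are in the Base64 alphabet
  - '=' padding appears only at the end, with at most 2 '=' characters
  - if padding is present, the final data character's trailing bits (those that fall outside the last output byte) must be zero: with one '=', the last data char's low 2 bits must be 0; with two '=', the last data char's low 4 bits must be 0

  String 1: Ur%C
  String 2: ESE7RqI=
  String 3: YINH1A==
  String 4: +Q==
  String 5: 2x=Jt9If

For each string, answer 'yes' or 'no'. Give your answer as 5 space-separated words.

String 1: 'Ur%C' → invalid (bad char(s): ['%'])
String 2: 'ESE7RqI=' → valid
String 3: 'YINH1A==' → valid
String 4: '+Q==' → valid
String 5: '2x=Jt9If' → invalid (bad char(s): ['=']; '=' in middle)

Answer: no yes yes yes no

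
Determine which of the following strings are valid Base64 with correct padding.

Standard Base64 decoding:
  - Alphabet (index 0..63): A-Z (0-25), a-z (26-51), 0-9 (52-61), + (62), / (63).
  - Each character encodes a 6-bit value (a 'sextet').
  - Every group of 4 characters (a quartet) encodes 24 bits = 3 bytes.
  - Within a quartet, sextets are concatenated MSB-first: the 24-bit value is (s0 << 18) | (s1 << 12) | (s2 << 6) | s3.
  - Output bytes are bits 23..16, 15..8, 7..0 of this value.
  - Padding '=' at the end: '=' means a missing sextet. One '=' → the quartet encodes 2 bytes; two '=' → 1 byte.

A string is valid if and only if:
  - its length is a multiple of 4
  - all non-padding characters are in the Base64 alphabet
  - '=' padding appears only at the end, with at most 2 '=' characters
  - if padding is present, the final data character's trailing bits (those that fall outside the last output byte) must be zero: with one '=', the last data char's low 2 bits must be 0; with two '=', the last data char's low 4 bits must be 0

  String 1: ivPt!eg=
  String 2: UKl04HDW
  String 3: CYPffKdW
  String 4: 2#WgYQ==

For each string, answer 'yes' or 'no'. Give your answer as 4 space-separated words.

String 1: 'ivPt!eg=' → invalid (bad char(s): ['!'])
String 2: 'UKl04HDW' → valid
String 3: 'CYPffKdW' → valid
String 4: '2#WgYQ==' → invalid (bad char(s): ['#'])

Answer: no yes yes no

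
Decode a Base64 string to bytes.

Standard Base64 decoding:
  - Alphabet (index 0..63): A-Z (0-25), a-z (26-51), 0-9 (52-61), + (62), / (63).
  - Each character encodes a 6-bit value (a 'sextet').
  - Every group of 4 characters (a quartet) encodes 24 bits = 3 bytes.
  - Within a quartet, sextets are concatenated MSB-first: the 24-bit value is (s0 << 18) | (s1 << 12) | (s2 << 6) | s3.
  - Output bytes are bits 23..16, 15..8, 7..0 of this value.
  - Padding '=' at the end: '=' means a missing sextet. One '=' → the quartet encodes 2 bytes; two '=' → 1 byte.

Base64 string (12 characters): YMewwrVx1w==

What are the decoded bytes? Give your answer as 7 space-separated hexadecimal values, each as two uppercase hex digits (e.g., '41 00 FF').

After char 0 ('Y'=24): chars_in_quartet=1 acc=0x18 bytes_emitted=0
After char 1 ('M'=12): chars_in_quartet=2 acc=0x60C bytes_emitted=0
After char 2 ('e'=30): chars_in_quartet=3 acc=0x1831E bytes_emitted=0
After char 3 ('w'=48): chars_in_quartet=4 acc=0x60C7B0 -> emit 60 C7 B0, reset; bytes_emitted=3
After char 4 ('w'=48): chars_in_quartet=1 acc=0x30 bytes_emitted=3
After char 5 ('r'=43): chars_in_quartet=2 acc=0xC2B bytes_emitted=3
After char 6 ('V'=21): chars_in_quartet=3 acc=0x30AD5 bytes_emitted=3
After char 7 ('x'=49): chars_in_quartet=4 acc=0xC2B571 -> emit C2 B5 71, reset; bytes_emitted=6
After char 8 ('1'=53): chars_in_quartet=1 acc=0x35 bytes_emitted=6
After char 9 ('w'=48): chars_in_quartet=2 acc=0xD70 bytes_emitted=6
Padding '==': partial quartet acc=0xD70 -> emit D7; bytes_emitted=7

Answer: 60 C7 B0 C2 B5 71 D7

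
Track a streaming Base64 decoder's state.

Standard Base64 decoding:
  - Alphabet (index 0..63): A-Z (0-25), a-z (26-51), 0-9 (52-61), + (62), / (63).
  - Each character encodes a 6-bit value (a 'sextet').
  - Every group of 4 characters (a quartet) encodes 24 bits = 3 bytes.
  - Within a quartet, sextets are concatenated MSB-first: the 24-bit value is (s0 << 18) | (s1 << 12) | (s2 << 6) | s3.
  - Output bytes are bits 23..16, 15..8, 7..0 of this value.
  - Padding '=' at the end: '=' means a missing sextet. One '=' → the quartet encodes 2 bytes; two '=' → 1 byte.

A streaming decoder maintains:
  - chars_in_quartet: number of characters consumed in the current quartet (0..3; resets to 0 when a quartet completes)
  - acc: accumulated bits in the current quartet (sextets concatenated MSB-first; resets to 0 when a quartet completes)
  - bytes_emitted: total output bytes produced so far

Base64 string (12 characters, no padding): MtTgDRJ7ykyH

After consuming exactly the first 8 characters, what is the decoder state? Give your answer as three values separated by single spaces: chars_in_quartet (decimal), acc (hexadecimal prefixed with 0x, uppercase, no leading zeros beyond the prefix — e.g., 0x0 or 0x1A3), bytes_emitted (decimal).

After char 0 ('M'=12): chars_in_quartet=1 acc=0xC bytes_emitted=0
After char 1 ('t'=45): chars_in_quartet=2 acc=0x32D bytes_emitted=0
After char 2 ('T'=19): chars_in_quartet=3 acc=0xCB53 bytes_emitted=0
After char 3 ('g'=32): chars_in_quartet=4 acc=0x32D4E0 -> emit 32 D4 E0, reset; bytes_emitted=3
After char 4 ('D'=3): chars_in_quartet=1 acc=0x3 bytes_emitted=3
After char 5 ('R'=17): chars_in_quartet=2 acc=0xD1 bytes_emitted=3
After char 6 ('J'=9): chars_in_quartet=3 acc=0x3449 bytes_emitted=3
After char 7 ('7'=59): chars_in_quartet=4 acc=0xD127B -> emit 0D 12 7B, reset; bytes_emitted=6

Answer: 0 0x0 6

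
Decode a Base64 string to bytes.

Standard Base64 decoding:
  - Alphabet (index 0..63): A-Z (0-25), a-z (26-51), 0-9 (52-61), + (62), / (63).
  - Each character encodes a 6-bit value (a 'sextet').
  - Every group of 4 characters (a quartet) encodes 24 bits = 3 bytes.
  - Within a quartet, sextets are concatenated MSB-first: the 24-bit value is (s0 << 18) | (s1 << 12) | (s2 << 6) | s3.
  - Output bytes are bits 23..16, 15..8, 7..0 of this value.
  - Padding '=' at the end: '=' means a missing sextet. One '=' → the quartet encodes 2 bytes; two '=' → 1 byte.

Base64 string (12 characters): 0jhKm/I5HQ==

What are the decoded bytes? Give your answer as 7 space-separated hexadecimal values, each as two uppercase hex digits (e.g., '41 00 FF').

Answer: D2 38 4A 9B F2 39 1D

Derivation:
After char 0 ('0'=52): chars_in_quartet=1 acc=0x34 bytes_emitted=0
After char 1 ('j'=35): chars_in_quartet=2 acc=0xD23 bytes_emitted=0
After char 2 ('h'=33): chars_in_quartet=3 acc=0x348E1 bytes_emitted=0
After char 3 ('K'=10): chars_in_quartet=4 acc=0xD2384A -> emit D2 38 4A, reset; bytes_emitted=3
After char 4 ('m'=38): chars_in_quartet=1 acc=0x26 bytes_emitted=3
After char 5 ('/'=63): chars_in_quartet=2 acc=0x9BF bytes_emitted=3
After char 6 ('I'=8): chars_in_quartet=3 acc=0x26FC8 bytes_emitted=3
After char 7 ('5'=57): chars_in_quartet=4 acc=0x9BF239 -> emit 9B F2 39, reset; bytes_emitted=6
After char 8 ('H'=7): chars_in_quartet=1 acc=0x7 bytes_emitted=6
After char 9 ('Q'=16): chars_in_quartet=2 acc=0x1D0 bytes_emitted=6
Padding '==': partial quartet acc=0x1D0 -> emit 1D; bytes_emitted=7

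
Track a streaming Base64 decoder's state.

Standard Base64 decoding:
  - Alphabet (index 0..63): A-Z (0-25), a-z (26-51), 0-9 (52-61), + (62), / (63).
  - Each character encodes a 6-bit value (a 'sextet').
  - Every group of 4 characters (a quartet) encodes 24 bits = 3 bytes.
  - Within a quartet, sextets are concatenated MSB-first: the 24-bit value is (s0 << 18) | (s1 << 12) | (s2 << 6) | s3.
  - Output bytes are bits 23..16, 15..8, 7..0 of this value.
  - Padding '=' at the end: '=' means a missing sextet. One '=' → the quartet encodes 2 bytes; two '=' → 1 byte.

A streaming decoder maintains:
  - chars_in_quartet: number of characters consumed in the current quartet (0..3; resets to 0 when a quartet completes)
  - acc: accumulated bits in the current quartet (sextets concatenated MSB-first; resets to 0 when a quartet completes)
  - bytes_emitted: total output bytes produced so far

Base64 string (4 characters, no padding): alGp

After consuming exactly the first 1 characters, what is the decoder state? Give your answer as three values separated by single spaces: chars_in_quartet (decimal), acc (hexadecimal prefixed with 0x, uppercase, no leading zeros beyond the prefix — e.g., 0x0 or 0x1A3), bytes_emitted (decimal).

Answer: 1 0x1A 0

Derivation:
After char 0 ('a'=26): chars_in_quartet=1 acc=0x1A bytes_emitted=0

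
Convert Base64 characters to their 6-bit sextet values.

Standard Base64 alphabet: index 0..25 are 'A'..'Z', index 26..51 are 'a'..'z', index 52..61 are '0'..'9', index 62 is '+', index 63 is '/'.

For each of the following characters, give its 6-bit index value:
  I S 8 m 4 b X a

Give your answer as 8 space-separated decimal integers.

'I': A..Z range, ord('I') − ord('A') = 8
'S': A..Z range, ord('S') − ord('A') = 18
'8': 0..9 range, 52 + ord('8') − ord('0') = 60
'm': a..z range, 26 + ord('m') − ord('a') = 38
'4': 0..9 range, 52 + ord('4') − ord('0') = 56
'b': a..z range, 26 + ord('b') − ord('a') = 27
'X': A..Z range, ord('X') − ord('A') = 23
'a': a..z range, 26 + ord('a') − ord('a') = 26

Answer: 8 18 60 38 56 27 23 26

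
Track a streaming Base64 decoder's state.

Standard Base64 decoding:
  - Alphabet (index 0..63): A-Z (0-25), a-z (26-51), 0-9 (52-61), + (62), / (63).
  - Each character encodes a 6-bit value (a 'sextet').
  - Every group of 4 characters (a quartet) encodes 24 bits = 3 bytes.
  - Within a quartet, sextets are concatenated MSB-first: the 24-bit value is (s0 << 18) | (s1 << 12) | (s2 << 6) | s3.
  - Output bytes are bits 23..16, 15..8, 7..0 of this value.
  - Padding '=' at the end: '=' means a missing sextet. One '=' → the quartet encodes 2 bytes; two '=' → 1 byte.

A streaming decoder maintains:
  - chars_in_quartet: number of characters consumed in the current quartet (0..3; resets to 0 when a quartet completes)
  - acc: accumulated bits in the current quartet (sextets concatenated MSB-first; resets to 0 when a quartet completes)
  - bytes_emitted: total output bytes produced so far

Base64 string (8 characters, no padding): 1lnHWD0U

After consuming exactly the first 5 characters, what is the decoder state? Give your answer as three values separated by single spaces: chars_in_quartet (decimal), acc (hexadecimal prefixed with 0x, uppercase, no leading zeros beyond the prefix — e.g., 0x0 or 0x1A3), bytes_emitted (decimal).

Answer: 1 0x16 3

Derivation:
After char 0 ('1'=53): chars_in_quartet=1 acc=0x35 bytes_emitted=0
After char 1 ('l'=37): chars_in_quartet=2 acc=0xD65 bytes_emitted=0
After char 2 ('n'=39): chars_in_quartet=3 acc=0x35967 bytes_emitted=0
After char 3 ('H'=7): chars_in_quartet=4 acc=0xD659C7 -> emit D6 59 C7, reset; bytes_emitted=3
After char 4 ('W'=22): chars_in_quartet=1 acc=0x16 bytes_emitted=3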